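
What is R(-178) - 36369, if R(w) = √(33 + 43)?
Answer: -36369 + 2*√19 ≈ -36360.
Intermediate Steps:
R(w) = 2*√19 (R(w) = √76 = 2*√19)
R(-178) - 36369 = 2*√19 - 36369 = -36369 + 2*√19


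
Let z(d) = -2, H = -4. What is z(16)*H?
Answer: 8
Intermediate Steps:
z(16)*H = -2*(-4) = 8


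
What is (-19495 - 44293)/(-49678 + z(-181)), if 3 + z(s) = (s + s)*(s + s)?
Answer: -1724/2199 ≈ -0.78399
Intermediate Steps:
z(s) = -3 + 4*s**2 (z(s) = -3 + (s + s)*(s + s) = -3 + (2*s)*(2*s) = -3 + 4*s**2)
(-19495 - 44293)/(-49678 + z(-181)) = (-19495 - 44293)/(-49678 + (-3 + 4*(-181)**2)) = -63788/(-49678 + (-3 + 4*32761)) = -63788/(-49678 + (-3 + 131044)) = -63788/(-49678 + 131041) = -63788/81363 = -63788*1/81363 = -1724/2199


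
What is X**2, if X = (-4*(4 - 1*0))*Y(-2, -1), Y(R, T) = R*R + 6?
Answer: 25600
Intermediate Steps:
Y(R, T) = 6 + R**2 (Y(R, T) = R**2 + 6 = 6 + R**2)
X = -160 (X = (-4*(4 - 1*0))*(6 + (-2)**2) = (-4*(4 + 0))*(6 + 4) = -4*4*10 = -16*10 = -160)
X**2 = (-160)**2 = 25600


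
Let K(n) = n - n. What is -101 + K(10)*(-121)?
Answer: -101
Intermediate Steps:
K(n) = 0
-101 + K(10)*(-121) = -101 + 0*(-121) = -101 + 0 = -101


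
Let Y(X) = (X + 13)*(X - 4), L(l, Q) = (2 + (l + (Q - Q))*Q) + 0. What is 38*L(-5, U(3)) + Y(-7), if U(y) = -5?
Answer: 960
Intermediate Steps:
L(l, Q) = 2 + Q*l (L(l, Q) = (2 + (l + 0)*Q) + 0 = (2 + l*Q) + 0 = (2 + Q*l) + 0 = 2 + Q*l)
Y(X) = (-4 + X)*(13 + X) (Y(X) = (13 + X)*(-4 + X) = (-4 + X)*(13 + X))
38*L(-5, U(3)) + Y(-7) = 38*(2 - 5*(-5)) + (-52 + (-7)² + 9*(-7)) = 38*(2 + 25) + (-52 + 49 - 63) = 38*27 - 66 = 1026 - 66 = 960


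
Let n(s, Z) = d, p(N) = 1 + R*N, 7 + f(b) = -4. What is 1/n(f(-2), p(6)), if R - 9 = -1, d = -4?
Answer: -¼ ≈ -0.25000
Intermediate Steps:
f(b) = -11 (f(b) = -7 - 4 = -11)
R = 8 (R = 9 - 1 = 8)
p(N) = 1 + 8*N
n(s, Z) = -4
1/n(f(-2), p(6)) = 1/(-4) = -¼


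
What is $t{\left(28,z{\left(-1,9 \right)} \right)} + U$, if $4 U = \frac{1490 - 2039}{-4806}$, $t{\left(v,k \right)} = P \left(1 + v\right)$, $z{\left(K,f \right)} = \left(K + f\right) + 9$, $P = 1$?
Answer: $\frac{62005}{2136} \approx 29.029$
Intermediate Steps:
$z{\left(K,f \right)} = 9 + K + f$
$t{\left(v,k \right)} = 1 + v$ ($t{\left(v,k \right)} = 1 \left(1 + v\right) = 1 + v$)
$U = \frac{61}{2136}$ ($U = \frac{\left(1490 - 2039\right) \frac{1}{-4806}}{4} = \frac{\left(1490 - 2039\right) \left(- \frac{1}{4806}\right)}{4} = \frac{\left(-549\right) \left(- \frac{1}{4806}\right)}{4} = \frac{1}{4} \cdot \frac{61}{534} = \frac{61}{2136} \approx 0.028558$)
$t{\left(28,z{\left(-1,9 \right)} \right)} + U = \left(1 + 28\right) + \frac{61}{2136} = 29 + \frac{61}{2136} = \frac{62005}{2136}$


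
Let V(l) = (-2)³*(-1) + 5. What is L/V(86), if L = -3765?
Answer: -3765/13 ≈ -289.62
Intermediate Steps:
V(l) = 13 (V(l) = -8*(-1) + 5 = 8 + 5 = 13)
L/V(86) = -3765/13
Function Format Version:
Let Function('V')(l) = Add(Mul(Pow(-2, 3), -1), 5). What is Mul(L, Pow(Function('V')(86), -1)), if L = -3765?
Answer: Rational(-3765, 13) ≈ -289.62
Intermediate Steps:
Function('V')(l) = 13 (Function('V')(l) = Add(Mul(-8, -1), 5) = Add(8, 5) = 13)
Mul(L, Pow(Function('V')(86), -1)) = Mul(-3765, Pow(13, -1)) = Mul(-3765, Rational(1, 13)) = Rational(-3765, 13)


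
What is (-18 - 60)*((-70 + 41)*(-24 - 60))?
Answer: -190008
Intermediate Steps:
(-18 - 60)*((-70 + 41)*(-24 - 60)) = -(-2262)*(-84) = -78*2436 = -190008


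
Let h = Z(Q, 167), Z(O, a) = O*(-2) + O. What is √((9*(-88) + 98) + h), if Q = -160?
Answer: I*√534 ≈ 23.108*I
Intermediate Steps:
Z(O, a) = -O (Z(O, a) = -2*O + O = -O)
h = 160 (h = -1*(-160) = 160)
√((9*(-88) + 98) + h) = √((9*(-88) + 98) + 160) = √((-792 + 98) + 160) = √(-694 + 160) = √(-534) = I*√534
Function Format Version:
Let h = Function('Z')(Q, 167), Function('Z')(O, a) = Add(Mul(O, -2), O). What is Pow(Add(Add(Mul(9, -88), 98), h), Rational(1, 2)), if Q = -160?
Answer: Mul(I, Pow(534, Rational(1, 2))) ≈ Mul(23.108, I)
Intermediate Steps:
Function('Z')(O, a) = Mul(-1, O) (Function('Z')(O, a) = Add(Mul(-2, O), O) = Mul(-1, O))
h = 160 (h = Mul(-1, -160) = 160)
Pow(Add(Add(Mul(9, -88), 98), h), Rational(1, 2)) = Pow(Add(Add(Mul(9, -88), 98), 160), Rational(1, 2)) = Pow(Add(Add(-792, 98), 160), Rational(1, 2)) = Pow(Add(-694, 160), Rational(1, 2)) = Pow(-534, Rational(1, 2)) = Mul(I, Pow(534, Rational(1, 2)))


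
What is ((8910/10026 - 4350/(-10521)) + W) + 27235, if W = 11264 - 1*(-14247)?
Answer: 103036527269/1953399 ≈ 52747.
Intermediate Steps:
W = 25511 (W = 11264 + 14247 = 25511)
((8910/10026 - 4350/(-10521)) + W) + 27235 = ((8910/10026 - 4350/(-10521)) + 25511) + 27235 = ((8910*(1/10026) - 4350*(-1/10521)) + 25511) + 27235 = ((495/557 + 1450/3507) + 25511) + 27235 = (2543615/1953399 + 25511) + 27235 = 49835705504/1953399 + 27235 = 103036527269/1953399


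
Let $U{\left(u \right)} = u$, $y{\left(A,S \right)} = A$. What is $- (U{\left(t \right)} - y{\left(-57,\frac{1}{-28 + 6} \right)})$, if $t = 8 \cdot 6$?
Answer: $-105$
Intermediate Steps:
$t = 48$
$- (U{\left(t \right)} - y{\left(-57,\frac{1}{-28 + 6} \right)}) = - (48 - -57) = - (48 + 57) = \left(-1\right) 105 = -105$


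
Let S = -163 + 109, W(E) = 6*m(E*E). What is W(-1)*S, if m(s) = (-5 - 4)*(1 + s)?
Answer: 5832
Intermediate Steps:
m(s) = -9 - 9*s (m(s) = -9*(1 + s) = -9 - 9*s)
W(E) = -54 - 54*E**2 (W(E) = 6*(-9 - 9*E*E) = 6*(-9 - 9*E**2) = -54 - 54*E**2)
S = -54
W(-1)*S = (-54 - 54*(-1)**2)*(-54) = (-54 - 54*1)*(-54) = (-54 - 54)*(-54) = -108*(-54) = 5832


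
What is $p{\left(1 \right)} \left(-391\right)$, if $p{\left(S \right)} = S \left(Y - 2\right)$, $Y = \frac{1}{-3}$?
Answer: $\frac{2737}{3} \approx 912.33$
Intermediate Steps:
$Y = - \frac{1}{3} \approx -0.33333$
$p{\left(S \right)} = - \frac{7 S}{3}$ ($p{\left(S \right)} = S \left(- \frac{1}{3} - 2\right) = S \left(- \frac{7}{3}\right) = - \frac{7 S}{3}$)
$p{\left(1 \right)} \left(-391\right) = \left(- \frac{7}{3}\right) 1 \left(-391\right) = \left(- \frac{7}{3}\right) \left(-391\right) = \frac{2737}{3}$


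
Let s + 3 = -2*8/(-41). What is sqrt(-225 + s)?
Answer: 2*I*sqrt(95653)/41 ≈ 15.087*I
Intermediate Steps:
s = -107/41 (s = -3 - 2*8/(-41) = -3 - 16*(-1/41) = -3 + 16/41 = -107/41 ≈ -2.6098)
sqrt(-225 + s) = sqrt(-225 - 107/41) = sqrt(-9332/41) = 2*I*sqrt(95653)/41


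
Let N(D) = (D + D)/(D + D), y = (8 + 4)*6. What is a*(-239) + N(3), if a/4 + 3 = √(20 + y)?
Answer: 2869 - 1912*√23 ≈ -6300.6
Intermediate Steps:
y = 72 (y = 12*6 = 72)
N(D) = 1 (N(D) = (2*D)/((2*D)) = (2*D)*(1/(2*D)) = 1)
a = -12 + 8*√23 (a = -12 + 4*√(20 + 72) = -12 + 4*√92 = -12 + 4*(2*√23) = -12 + 8*√23 ≈ 26.367)
a*(-239) + N(3) = (-12 + 8*√23)*(-239) + 1 = (2868 - 1912*√23) + 1 = 2869 - 1912*√23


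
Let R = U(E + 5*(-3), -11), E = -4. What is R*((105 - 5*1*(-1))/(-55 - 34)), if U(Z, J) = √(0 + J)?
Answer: -110*I*√11/89 ≈ -4.0992*I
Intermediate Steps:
U(Z, J) = √J
R = I*√11 (R = √(-11) = I*√11 ≈ 3.3166*I)
R*((105 - 5*1*(-1))/(-55 - 34)) = (I*√11)*((105 - 5*1*(-1))/(-55 - 34)) = (I*√11)*((105 - 5*(-1))/(-89)) = (I*√11)*((105 + 5)*(-1/89)) = (I*√11)*(110*(-1/89)) = (I*√11)*(-110/89) = -110*I*√11/89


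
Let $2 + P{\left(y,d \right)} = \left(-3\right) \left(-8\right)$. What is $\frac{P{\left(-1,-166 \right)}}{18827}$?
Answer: $\frac{22}{18827} \approx 0.0011685$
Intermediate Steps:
$P{\left(y,d \right)} = 22$ ($P{\left(y,d \right)} = -2 - -24 = -2 + 24 = 22$)
$\frac{P{\left(-1,-166 \right)}}{18827} = \frac{22}{18827}$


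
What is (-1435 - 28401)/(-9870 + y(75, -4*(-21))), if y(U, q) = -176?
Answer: 14918/5023 ≈ 2.9699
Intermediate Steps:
(-1435 - 28401)/(-9870 + y(75, -4*(-21))) = (-1435 - 28401)/(-9870 - 176) = -29836/(-10046) = -29836*(-1/10046) = 14918/5023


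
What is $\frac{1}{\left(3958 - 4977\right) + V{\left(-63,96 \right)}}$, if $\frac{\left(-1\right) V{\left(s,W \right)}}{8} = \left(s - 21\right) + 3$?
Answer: $- \frac{1}{371} \approx -0.0026954$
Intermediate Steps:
$V{\left(s,W \right)} = 144 - 8 s$ ($V{\left(s,W \right)} = - 8 \left(\left(s - 21\right) + 3\right) = - 8 \left(\left(-21 + s\right) + 3\right) = - 8 \left(-18 + s\right) = 144 - 8 s$)
$\frac{1}{\left(3958 - 4977\right) + V{\left(-63,96 \right)}} = \frac{1}{\left(3958 - 4977\right) + \left(144 - -504\right)} = \frac{1}{\left(3958 - 4977\right) + \left(144 + 504\right)} = \frac{1}{-1019 + 648} = \frac{1}{-371} = - \frac{1}{371}$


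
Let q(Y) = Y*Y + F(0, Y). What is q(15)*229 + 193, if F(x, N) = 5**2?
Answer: 57443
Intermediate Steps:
F(x, N) = 25
q(Y) = 25 + Y**2 (q(Y) = Y*Y + 25 = Y**2 + 25 = 25 + Y**2)
q(15)*229 + 193 = (25 + 15**2)*229 + 193 = (25 + 225)*229 + 193 = 250*229 + 193 = 57250 + 193 = 57443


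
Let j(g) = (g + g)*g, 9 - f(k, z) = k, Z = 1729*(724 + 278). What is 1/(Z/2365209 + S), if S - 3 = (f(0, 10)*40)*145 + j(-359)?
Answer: 112629/34911130483 ≈ 3.2262e-6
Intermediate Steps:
Z = 1732458 (Z = 1729*1002 = 1732458)
f(k, z) = 9 - k
j(g) = 2*g² (j(g) = (2*g)*g = 2*g²)
S = 309965 (S = 3 + (((9 - 1*0)*40)*145 + 2*(-359)²) = 3 + (((9 + 0)*40)*145 + 2*128881) = 3 + ((9*40)*145 + 257762) = 3 + (360*145 + 257762) = 3 + (52200 + 257762) = 3 + 309962 = 309965)
1/(Z/2365209 + S) = 1/(1732458/2365209 + 309965) = 1/(1732458*(1/2365209) + 309965) = 1/(82498/112629 + 309965) = 1/(34911130483/112629) = 112629/34911130483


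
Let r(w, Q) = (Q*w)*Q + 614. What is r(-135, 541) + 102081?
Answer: -39409240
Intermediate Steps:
r(w, Q) = 614 + w*Q² (r(w, Q) = w*Q² + 614 = 614 + w*Q²)
r(-135, 541) + 102081 = (614 - 135*541²) + 102081 = (614 - 135*292681) + 102081 = (614 - 39511935) + 102081 = -39511321 + 102081 = -39409240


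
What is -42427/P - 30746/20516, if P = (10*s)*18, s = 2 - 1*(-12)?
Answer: -33854009/1846440 ≈ -18.335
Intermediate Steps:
s = 14 (s = 2 + 12 = 14)
P = 2520 (P = (10*14)*18 = 140*18 = 2520)
-42427/P - 30746/20516 = -42427/2520 - 30746/20516 = -42427*1/2520 - 30746*1/20516 = -6061/360 - 15373/10258 = -33854009/1846440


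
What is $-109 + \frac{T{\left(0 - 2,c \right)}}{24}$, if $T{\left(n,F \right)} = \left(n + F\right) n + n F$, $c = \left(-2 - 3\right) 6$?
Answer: $- \frac{623}{6} \approx -103.83$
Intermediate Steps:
$c = -30$ ($c = \left(-5\right) 6 = -30$)
$T{\left(n,F \right)} = F n + n \left(F + n\right)$ ($T{\left(n,F \right)} = \left(F + n\right) n + F n = n \left(F + n\right) + F n = F n + n \left(F + n\right)$)
$-109 + \frac{T{\left(0 - 2,c \right)}}{24} = -109 + \frac{\left(0 - 2\right) \left(\left(0 - 2\right) + 2 \left(-30\right)\right)}{24} = -109 + \frac{\left(-2\right) \left(-2 - 60\right)}{24} = -109 + \frac{\left(-2\right) \left(-62\right)}{24} = -109 + \frac{1}{24} \cdot 124 = -109 + \frac{31}{6} = - \frac{623}{6}$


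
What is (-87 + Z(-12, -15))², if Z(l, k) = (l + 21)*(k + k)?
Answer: 127449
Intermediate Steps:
Z(l, k) = 2*k*(21 + l) (Z(l, k) = (21 + l)*(2*k) = 2*k*(21 + l))
(-87 + Z(-12, -15))² = (-87 + 2*(-15)*(21 - 12))² = (-87 + 2*(-15)*9)² = (-87 - 270)² = (-357)² = 127449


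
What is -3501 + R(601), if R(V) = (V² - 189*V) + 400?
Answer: 244511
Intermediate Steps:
R(V) = 400 + V² - 189*V
-3501 + R(601) = -3501 + (400 + 601² - 189*601) = -3501 + (400 + 361201 - 113589) = -3501 + 248012 = 244511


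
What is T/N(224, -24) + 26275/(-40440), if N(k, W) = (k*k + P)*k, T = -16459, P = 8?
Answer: -2466904603/3788289792 ≈ -0.65119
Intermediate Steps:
N(k, W) = k*(8 + k**2) (N(k, W) = (k*k + 8)*k = (k**2 + 8)*k = (8 + k**2)*k = k*(8 + k**2))
T/N(224, -24) + 26275/(-40440) = -16459*1/(224*(8 + 224**2)) + 26275/(-40440) = -16459*1/(224*(8 + 50176)) + 26275*(-1/40440) = -16459/(224*50184) - 5255/8088 = -16459/11241216 - 5255/8088 = -2466904603/3788289792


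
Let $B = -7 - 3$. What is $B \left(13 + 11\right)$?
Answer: $-240$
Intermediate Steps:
$B = -10$
$B \left(13 + 11\right) = - 10 \left(13 + 11\right) = \left(-10\right) 24 = -240$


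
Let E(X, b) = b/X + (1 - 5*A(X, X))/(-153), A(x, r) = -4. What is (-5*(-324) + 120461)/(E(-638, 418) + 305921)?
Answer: 180557799/452455987 ≈ 0.39906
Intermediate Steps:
E(X, b) = -7/51 + b/X (E(X, b) = b/X + (1 - 5*(-4))/(-153) = b/X + (1 + 20)*(-1/153) = b/X + 21*(-1/153) = b/X - 7/51 = -7/51 + b/X)
(-5*(-324) + 120461)/(E(-638, 418) + 305921) = (-5*(-324) + 120461)/((-7/51 + 418/(-638)) + 305921) = (1620 + 120461)/((-7/51 + 418*(-1/638)) + 305921) = 122081/((-7/51 - 19/29) + 305921) = 122081/(-1172/1479 + 305921) = 122081/(452455987/1479) = 122081*(1479/452455987) = 180557799/452455987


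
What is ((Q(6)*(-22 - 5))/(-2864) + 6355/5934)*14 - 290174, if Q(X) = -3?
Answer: -1232813021225/4248744 ≈ -2.9016e+5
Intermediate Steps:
((Q(6)*(-22 - 5))/(-2864) + 6355/5934)*14 - 290174 = (-3*(-22 - 5)/(-2864) + 6355/5934)*14 - 290174 = (-3*(-27)*(-1/2864) + 6355*(1/5934))*14 - 290174 = (81*(-1/2864) + 6355/5934)*14 - 290174 = (-81/2864 + 6355/5934)*14 - 290174 = (8860033/8497488)*14 - 290174 = 62020231/4248744 - 290174 = -1232813021225/4248744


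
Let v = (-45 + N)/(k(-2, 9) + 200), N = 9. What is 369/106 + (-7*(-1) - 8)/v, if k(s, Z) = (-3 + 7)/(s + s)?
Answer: 17189/1908 ≈ 9.0089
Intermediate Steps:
k(s, Z) = 2/s (k(s, Z) = 4/((2*s)) = 4*(1/(2*s)) = 2/s)
v = -36/199 (v = (-45 + 9)/(2/(-2) + 200) = -36/(2*(-1/2) + 200) = -36/(-1 + 200) = -36/199 ≈ -0.18090)
369/106 + (-7*(-1) - 8)/v = 369/106 + (-7*(-1) - 8)/(-36/199) = 369*(1/106) + (7 - 8)*(-199/36) = 369/106 - 1*(-199/36) = 369/106 + 199/36 = 17189/1908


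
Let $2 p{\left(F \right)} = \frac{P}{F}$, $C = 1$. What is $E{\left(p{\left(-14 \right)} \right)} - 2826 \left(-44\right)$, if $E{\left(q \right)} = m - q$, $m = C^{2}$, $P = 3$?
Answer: $\frac{3481663}{28} \approx 1.2435 \cdot 10^{5}$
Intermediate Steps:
$p{\left(F \right)} = \frac{3}{2 F}$ ($p{\left(F \right)} = \frac{3 \frac{1}{F}}{2} = \frac{3}{2 F}$)
$m = 1$ ($m = 1^{2} = 1$)
$E{\left(q \right)} = 1 - q$
$E{\left(p{\left(-14 \right)} \right)} - 2826 \left(-44\right) = \left(1 - \frac{3}{2 \left(-14\right)}\right) - 2826 \left(-44\right) = \left(1 - \frac{3}{2} \left(- \frac{1}{14}\right)\right) - -124344 = \left(1 - - \frac{3}{28}\right) + 124344 = \left(1 + \frac{3}{28}\right) + 124344 = \frac{31}{28} + 124344 = \frac{3481663}{28}$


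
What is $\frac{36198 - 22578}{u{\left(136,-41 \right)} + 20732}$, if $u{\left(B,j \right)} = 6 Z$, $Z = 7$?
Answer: $\frac{6810}{10387} \approx 0.65563$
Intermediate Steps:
$u{\left(B,j \right)} = 42$ ($u{\left(B,j \right)} = 6 \cdot 7 = 42$)
$\frac{36198 - 22578}{u{\left(136,-41 \right)} + 20732} = \frac{36198 - 22578}{42 + 20732} = \frac{13620}{20774} = 13620 \cdot \frac{1}{20774} = \frac{6810}{10387}$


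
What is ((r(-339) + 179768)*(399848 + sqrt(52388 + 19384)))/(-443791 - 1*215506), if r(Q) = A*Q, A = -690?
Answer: -165408320944/659297 - 827356*sqrt(17943)/659297 ≈ -2.5105e+5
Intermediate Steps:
r(Q) = -690*Q
((r(-339) + 179768)*(399848 + sqrt(52388 + 19384)))/(-443791 - 1*215506) = ((-690*(-339) + 179768)*(399848 + sqrt(52388 + 19384)))/(-443791 - 1*215506) = ((233910 + 179768)*(399848 + sqrt(71772)))/(-443791 - 215506) = (413678*(399848 + 2*sqrt(17943)))/(-659297) = (165408320944 + 827356*sqrt(17943))*(-1/659297) = -165408320944/659297 - 827356*sqrt(17943)/659297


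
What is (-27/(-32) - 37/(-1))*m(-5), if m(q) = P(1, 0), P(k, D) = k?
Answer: 1211/32 ≈ 37.844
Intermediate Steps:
m(q) = 1
(-27/(-32) - 37/(-1))*m(-5) = (-27/(-32) - 37/(-1))*1 = (-27*(-1/32) - 37*(-1))*1 = (27/32 + 37)*1 = (1211/32)*1 = 1211/32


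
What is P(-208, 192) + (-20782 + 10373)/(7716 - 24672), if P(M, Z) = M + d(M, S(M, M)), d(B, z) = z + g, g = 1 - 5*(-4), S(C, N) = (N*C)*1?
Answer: 730424021/16956 ≈ 43078.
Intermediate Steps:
S(C, N) = C*N (S(C, N) = (C*N)*1 = C*N)
g = 21 (g = 1 + 20 = 21)
d(B, z) = 21 + z (d(B, z) = z + 21 = 21 + z)
P(M, Z) = 21 + M + M² (P(M, Z) = M + (21 + M*M) = M + (21 + M²) = 21 + M + M²)
P(-208, 192) + (-20782 + 10373)/(7716 - 24672) = (21 - 208 + (-208)²) + (-20782 + 10373)/(7716 - 24672) = (21 - 208 + 43264) - 10409/(-16956) = 43077 - 10409*(-1/16956) = 43077 + 10409/16956 = 730424021/16956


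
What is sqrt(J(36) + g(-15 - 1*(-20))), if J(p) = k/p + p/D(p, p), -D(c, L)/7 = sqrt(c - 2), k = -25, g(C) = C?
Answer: sqrt(2194955 - 77112*sqrt(34))/714 ≈ 1.8503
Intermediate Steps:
D(c, L) = -7*sqrt(-2 + c) (D(c, L) = -7*sqrt(c - 2) = -7*sqrt(-2 + c))
J(p) = -25/p - p/(7*sqrt(-2 + p)) (J(p) = -25/p + p/((-7*sqrt(-2 + p))) = -25/p + p*(-1/(7*sqrt(-2 + p))) = -25/p - p/(7*sqrt(-2 + p)))
sqrt(J(36) + g(-15 - 1*(-20))) = sqrt((-25/36 - 1/7*36/sqrt(-2 + 36)) + (-15 - 1*(-20))) = sqrt((-25*1/36 - 1/7*36/sqrt(34)) + (-15 + 20)) = sqrt((-25/36 - 1/7*36*sqrt(34)/34) + 5) = sqrt((-25/36 - 18*sqrt(34)/119) + 5) = sqrt(155/36 - 18*sqrt(34)/119)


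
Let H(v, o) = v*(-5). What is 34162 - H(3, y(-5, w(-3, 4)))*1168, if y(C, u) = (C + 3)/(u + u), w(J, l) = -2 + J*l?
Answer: 51682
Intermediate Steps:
y(C, u) = (3 + C)/(2*u) (y(C, u) = (3 + C)/((2*u)) = (3 + C)*(1/(2*u)) = (3 + C)/(2*u))
H(v, o) = -5*v
34162 - H(3, y(-5, w(-3, 4)))*1168 = 34162 - (-5*3)*1168 = 34162 - (-15)*1168 = 34162 - 1*(-17520) = 34162 + 17520 = 51682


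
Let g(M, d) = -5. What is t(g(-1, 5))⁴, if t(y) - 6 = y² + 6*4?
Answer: 9150625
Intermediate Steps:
t(y) = 30 + y² (t(y) = 6 + (y² + 6*4) = 6 + (y² + 24) = 6 + (24 + y²) = 30 + y²)
t(g(-1, 5))⁴ = (30 + (-5)²)⁴ = (30 + 25)⁴ = 55⁴ = 9150625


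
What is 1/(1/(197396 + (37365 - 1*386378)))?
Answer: -151617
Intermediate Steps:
1/(1/(197396 + (37365 - 1*386378))) = 1/(1/(197396 + (37365 - 386378))) = 1/(1/(197396 - 349013)) = 1/(1/(-151617)) = 1/(-1/151617) = -151617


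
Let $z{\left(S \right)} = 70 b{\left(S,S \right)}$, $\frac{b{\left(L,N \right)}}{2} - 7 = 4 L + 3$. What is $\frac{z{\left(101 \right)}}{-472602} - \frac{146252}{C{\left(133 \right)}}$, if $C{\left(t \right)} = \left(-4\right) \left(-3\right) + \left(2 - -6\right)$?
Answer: $- \frac{2880006121}{393835} \approx -7312.7$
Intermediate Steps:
$b{\left(L,N \right)} = 20 + 8 L$ ($b{\left(L,N \right)} = 14 + 2 \left(4 L + 3\right) = 14 + 2 \left(3 + 4 L\right) = 14 + \left(6 + 8 L\right) = 20 + 8 L$)
$z{\left(S \right)} = 1400 + 560 S$ ($z{\left(S \right)} = 70 \left(20 + 8 S\right) = 1400 + 560 S$)
$C{\left(t \right)} = 20$ ($C{\left(t \right)} = 12 + \left(2 + 6\right) = 12 + 8 = 20$)
$\frac{z{\left(101 \right)}}{-472602} - \frac{146252}{C{\left(133 \right)}} = \frac{1400 + 560 \cdot 101}{-472602} - \frac{146252}{20} = \left(1400 + 56560\right) \left(- \frac{1}{472602}\right) - \frac{36563}{5} = 57960 \left(- \frac{1}{472602}\right) - \frac{36563}{5} = - \frac{9660}{78767} - \frac{36563}{5} = - \frac{2880006121}{393835}$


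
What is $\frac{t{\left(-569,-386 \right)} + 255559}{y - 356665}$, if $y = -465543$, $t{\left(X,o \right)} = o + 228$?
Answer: $- \frac{255401}{822208} \approx -0.31063$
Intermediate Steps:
$t{\left(X,o \right)} = 228 + o$
$\frac{t{\left(-569,-386 \right)} + 255559}{y - 356665} = \frac{\left(228 - 386\right) + 255559}{-465543 - 356665} = \frac{-158 + 255559}{-822208} = 255401 \left(- \frac{1}{822208}\right) = - \frac{255401}{822208}$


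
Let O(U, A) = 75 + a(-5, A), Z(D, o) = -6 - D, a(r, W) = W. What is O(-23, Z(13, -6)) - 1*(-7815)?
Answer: 7871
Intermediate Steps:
O(U, A) = 75 + A
O(-23, Z(13, -6)) - 1*(-7815) = (75 + (-6 - 1*13)) - 1*(-7815) = (75 + (-6 - 13)) + 7815 = (75 - 19) + 7815 = 56 + 7815 = 7871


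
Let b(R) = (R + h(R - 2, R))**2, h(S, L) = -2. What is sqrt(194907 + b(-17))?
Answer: 2*sqrt(48817) ≈ 441.89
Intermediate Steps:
b(R) = (-2 + R)**2 (b(R) = (R - 2)**2 = (-2 + R)**2)
sqrt(194907 + b(-17)) = sqrt(194907 + (-2 - 17)**2) = sqrt(194907 + (-19)**2) = sqrt(194907 + 361) = sqrt(195268) = 2*sqrt(48817)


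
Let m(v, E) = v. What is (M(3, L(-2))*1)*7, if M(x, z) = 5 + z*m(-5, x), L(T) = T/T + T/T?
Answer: -35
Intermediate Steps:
L(T) = 2 (L(T) = 1 + 1 = 2)
M(x, z) = 5 - 5*z (M(x, z) = 5 + z*(-5) = 5 - 5*z)
(M(3, L(-2))*1)*7 = ((5 - 5*2)*1)*7 = ((5 - 10)*1)*7 = -5*1*7 = -5*7 = -35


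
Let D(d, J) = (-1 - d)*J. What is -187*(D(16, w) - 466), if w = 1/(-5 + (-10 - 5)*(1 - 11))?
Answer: 12638769/145 ≈ 87164.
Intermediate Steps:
w = 1/145 (w = 1/(-5 - 15*(-10)) = 1/(-5 + 150) = 1/145 ≈ 0.0068966)
D(d, J) = J*(-1 - d)
-187*(D(16, w) - 466) = -187*(-1*1/145*(1 + 16) - 466) = -187*(-1*1/145*17 - 466) = -187*(-17/145 - 466) = -187*(-67587/145) = 12638769/145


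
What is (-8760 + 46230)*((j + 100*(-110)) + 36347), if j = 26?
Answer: 950726310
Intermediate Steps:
(-8760 + 46230)*((j + 100*(-110)) + 36347) = (-8760 + 46230)*((26 + 100*(-110)) + 36347) = 37470*((26 - 11000) + 36347) = 37470*(-10974 + 36347) = 37470*25373 = 950726310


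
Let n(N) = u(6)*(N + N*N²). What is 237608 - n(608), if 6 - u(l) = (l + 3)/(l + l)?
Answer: -1179733072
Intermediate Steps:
u(l) = 6 - (3 + l)/(2*l) (u(l) = 6 - (l + 3)/(l + l) = 6 - (3 + l)/(2*l))
n(N) = 21*N/4 + 21*N³/4 (n(N) = ((½)*(-3 + 11*6)/6)*(N + N*N²) = ((½)*(⅙)*(-3 + 66))*(N + N³) = ((½)*(⅙)*63)*(N + N³) = 21*(N + N³)/4 = 21*N/4 + 21*N³/4)
237608 - n(608) = 237608 - 21*608*(1 + 608²)/4 = 237608 - 21*608*(1 + 369664)/4 = 237608 - 21*608*369665/4 = 237608 - 1*1179970680 = 237608 - 1179970680 = -1179733072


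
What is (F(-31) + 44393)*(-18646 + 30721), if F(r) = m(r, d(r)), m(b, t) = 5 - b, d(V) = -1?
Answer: 536480175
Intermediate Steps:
F(r) = 5 - r
(F(-31) + 44393)*(-18646 + 30721) = ((5 - 1*(-31)) + 44393)*(-18646 + 30721) = ((5 + 31) + 44393)*12075 = (36 + 44393)*12075 = 44429*12075 = 536480175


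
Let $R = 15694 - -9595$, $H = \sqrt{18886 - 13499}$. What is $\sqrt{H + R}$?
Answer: $\sqrt{25289 + \sqrt{5387}} \approx 159.26$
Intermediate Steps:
$H = \sqrt{5387} \approx 73.396$
$R = 25289$ ($R = 15694 + 9595 = 25289$)
$\sqrt{H + R} = \sqrt{\sqrt{5387} + 25289} = \sqrt{25289 + \sqrt{5387}}$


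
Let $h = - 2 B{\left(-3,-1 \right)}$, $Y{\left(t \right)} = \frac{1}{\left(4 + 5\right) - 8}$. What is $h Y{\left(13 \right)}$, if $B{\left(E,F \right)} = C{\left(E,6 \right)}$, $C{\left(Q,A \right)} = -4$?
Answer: $8$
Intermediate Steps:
$B{\left(E,F \right)} = -4$
$Y{\left(t \right)} = 1$ ($Y{\left(t \right)} = \frac{1}{9 - 8} = 1^{-1} = 1$)
$h = 8$ ($h = \left(-2\right) \left(-4\right) = 8$)
$h Y{\left(13 \right)} = 8 \cdot 1 = 8$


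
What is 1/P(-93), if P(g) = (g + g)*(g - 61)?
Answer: 1/28644 ≈ 3.4911e-5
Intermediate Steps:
P(g) = 2*g*(-61 + g) (P(g) = (2*g)*(-61 + g) = 2*g*(-61 + g))
1/P(-93) = 1/(2*(-93)*(-61 - 93)) = 1/(2*(-93)*(-154)) = 1/28644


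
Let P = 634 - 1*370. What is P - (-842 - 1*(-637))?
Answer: 469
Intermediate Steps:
P = 264 (P = 634 - 370 = 264)
P - (-842 - 1*(-637)) = 264 - (-842 - 1*(-637)) = 264 - (-842 + 637) = 264 - 1*(-205) = 264 + 205 = 469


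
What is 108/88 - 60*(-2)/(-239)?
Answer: 3813/5258 ≈ 0.72518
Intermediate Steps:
108/88 - 60*(-2)/(-239) = 108*(1/88) + 120*(-1/239) = 27/22 - 120/239 = 3813/5258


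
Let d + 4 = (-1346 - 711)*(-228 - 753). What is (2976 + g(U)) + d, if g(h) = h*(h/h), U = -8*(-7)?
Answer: 2020945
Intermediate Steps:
d = 2017913 (d = -4 + (-1346 - 711)*(-228 - 753) = -4 - 2057*(-981) = -4 + 2017917 = 2017913)
U = 56
g(h) = h (g(h) = h*1 = h)
(2976 + g(U)) + d = (2976 + 56) + 2017913 = 3032 + 2017913 = 2020945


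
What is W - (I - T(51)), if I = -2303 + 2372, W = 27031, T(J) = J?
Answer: 27013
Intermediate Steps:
I = 69
W - (I - T(51)) = 27031 - (69 - 1*51) = 27031 - (69 - 51) = 27031 - 1*18 = 27031 - 18 = 27013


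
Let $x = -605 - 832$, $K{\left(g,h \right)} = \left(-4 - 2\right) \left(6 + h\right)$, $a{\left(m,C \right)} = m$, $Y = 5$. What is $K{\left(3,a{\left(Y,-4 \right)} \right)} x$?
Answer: $94842$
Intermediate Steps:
$K{\left(g,h \right)} = -36 - 6 h$ ($K{\left(g,h \right)} = - 6 \left(6 + h\right) = -36 - 6 h$)
$x = -1437$
$K{\left(3,a{\left(Y,-4 \right)} \right)} x = \left(-36 - 30\right) \left(-1437\right) = \left(-66\right) \left(-1437\right) = 94842$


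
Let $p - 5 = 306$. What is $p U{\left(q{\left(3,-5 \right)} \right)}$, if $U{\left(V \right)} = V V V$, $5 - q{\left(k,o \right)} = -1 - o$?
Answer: $311$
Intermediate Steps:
$q{\left(k,o \right)} = 6 + o$ ($q{\left(k,o \right)} = 5 - \left(-1 - o\right) = 5 + \left(1 + o\right) = 6 + o$)
$U{\left(V \right)} = V^{3}$ ($U{\left(V \right)} = V^{2} V = V^{3}$)
$p = 311$ ($p = 5 + 306 = 311$)
$p U{\left(q{\left(3,-5 \right)} \right)} = 311 \left(6 - 5\right)^{3} = 311 \cdot 1^{3} = 311 \cdot 1 = 311$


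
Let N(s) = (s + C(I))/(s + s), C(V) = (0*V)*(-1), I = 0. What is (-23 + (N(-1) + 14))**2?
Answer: 289/4 ≈ 72.250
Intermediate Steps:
C(V) = 0 (C(V) = 0*(-1) = 0)
N(s) = 1/2 (N(s) = (s + 0)/(s + s) = s/((2*s)) = s*(1/(2*s)) = 1/2)
(-23 + (N(-1) + 14))**2 = (-23 + (1/2 + 14))**2 = (-23 + 29/2)**2 = (-17/2)**2 = 289/4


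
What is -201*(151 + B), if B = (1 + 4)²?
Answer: -35376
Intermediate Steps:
B = 25 (B = 5² = 25)
-201*(151 + B) = -201*(151 + 25) = -201*176 = -35376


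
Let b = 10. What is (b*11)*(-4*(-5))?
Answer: 2200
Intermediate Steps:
(b*11)*(-4*(-5)) = (10*11)*(-4*(-5)) = 110*20 = 2200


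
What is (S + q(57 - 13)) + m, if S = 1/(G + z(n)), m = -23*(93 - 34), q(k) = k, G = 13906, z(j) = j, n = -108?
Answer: -18116773/13798 ≈ -1313.0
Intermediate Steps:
m = -1357 (m = -23*59 = -1357)
S = 1/13798 (S = 1/(13906 - 108) = 1/13798 ≈ 7.2474e-5)
(S + q(57 - 13)) + m = (1/13798 + (57 - 13)) - 1357 = (1/13798 + 44) - 1357 = 607113/13798 - 1357 = -18116773/13798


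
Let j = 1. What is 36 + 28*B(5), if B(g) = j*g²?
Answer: 736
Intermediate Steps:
B(g) = g² (B(g) = 1*g² = g²)
36 + 28*B(5) = 36 + 28*5² = 36 + 28*25 = 36 + 700 = 736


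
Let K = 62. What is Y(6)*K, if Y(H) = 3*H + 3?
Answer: 1302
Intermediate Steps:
Y(H) = 3 + 3*H
Y(6)*K = (3 + 3*6)*62 = (3 + 18)*62 = 21*62 = 1302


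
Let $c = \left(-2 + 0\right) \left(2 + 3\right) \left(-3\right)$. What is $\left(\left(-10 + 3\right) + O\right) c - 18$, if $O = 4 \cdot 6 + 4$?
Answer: $612$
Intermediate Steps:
$c = 30$ ($c = - 2 \cdot 5 \left(-3\right) = \left(-2\right) \left(-15\right) = 30$)
$O = 28$ ($O = 24 + 4 = 28$)
$\left(\left(-10 + 3\right) + O\right) c - 18 = \left(\left(-10 + 3\right) + 28\right) 30 - 18 = \left(-7 + 28\right) 30 - 18 = 21 \cdot 30 - 18 = 630 - 18 = 612$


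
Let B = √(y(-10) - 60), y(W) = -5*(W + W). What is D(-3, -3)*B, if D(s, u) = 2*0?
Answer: 0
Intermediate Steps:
D(s, u) = 0
y(W) = -10*W
B = 2*√10 (B = √(-10*(-10) - 60) = √(100 - 60) = √40 = 2*√10 ≈ 6.3246)
D(-3, -3)*B = 0*(2*√10) = 0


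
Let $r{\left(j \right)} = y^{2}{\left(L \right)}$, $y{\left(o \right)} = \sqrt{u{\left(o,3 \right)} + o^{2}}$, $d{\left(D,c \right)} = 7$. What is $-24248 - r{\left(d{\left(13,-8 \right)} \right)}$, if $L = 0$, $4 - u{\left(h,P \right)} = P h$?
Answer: $-24252$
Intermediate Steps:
$u{\left(h,P \right)} = 4 - P h$
$y{\left(o \right)} = \sqrt{4 + o^{2} - 3 o}$ ($y{\left(o \right)} = \sqrt{\left(4 - 3 o\right) + o^{2}} = \sqrt{4 + o^{2} - 3 o}$)
$r{\left(j \right)} = 4$ ($r{\left(j \right)} = \left(\sqrt{4 + 0^{2} - 0}\right)^{2} = \left(\sqrt{4 + 0 + 0}\right)^{2} = \left(\sqrt{4}\right)^{2} = 2^{2} = 4$)
$-24248 - r{\left(d{\left(13,-8 \right)} \right)} = -24248 - 4 = -24252$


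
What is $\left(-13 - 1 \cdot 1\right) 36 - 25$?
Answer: $-529$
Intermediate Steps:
$\left(-13 - 1 \cdot 1\right) 36 - 25 = \left(-13 - 1\right) 36 - 25 = \left(-14\right) 36 - 25 = -504 - 25 = -529$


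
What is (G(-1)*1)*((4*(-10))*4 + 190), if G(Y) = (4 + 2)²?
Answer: 1080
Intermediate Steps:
G(Y) = 36 (G(Y) = 6² = 36)
(G(-1)*1)*((4*(-10))*4 + 190) = (36*1)*((4*(-10))*4 + 190) = 36*(-40*4 + 190) = 36*(-160 + 190) = 36*30 = 1080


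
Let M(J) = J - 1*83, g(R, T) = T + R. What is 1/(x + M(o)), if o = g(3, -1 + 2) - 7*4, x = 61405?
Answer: 1/61298 ≈ 1.6314e-5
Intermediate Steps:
g(R, T) = R + T
o = -24 (o = (3 + (-1 + 2)) - 7*4 = (3 + 1) - 28 = 4 - 28 = -24)
M(J) = -83 + J (M(J) = J - 83 = -83 + J)
1/(x + M(o)) = 1/(61405 + (-83 - 24)) = 1/(61405 - 107) = 1/61298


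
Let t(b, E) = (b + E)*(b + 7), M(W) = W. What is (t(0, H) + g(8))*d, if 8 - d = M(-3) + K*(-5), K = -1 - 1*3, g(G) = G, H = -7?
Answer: 369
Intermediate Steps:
t(b, E) = (7 + b)*(E + b) (t(b, E) = (E + b)*(7 + b) = (7 + b)*(E + b))
K = -4 (K = -1 - 3 = -4)
d = -9 (d = 8 - (-3 - 4*(-5)) = 8 - (-3 + 20) = 8 - 1*17 = 8 - 17 = -9)
(t(0, H) + g(8))*d = ((0² + 7*(-7) + 7*0 - 7*0) + 8)*(-9) = ((0 - 49 + 0 + 0) + 8)*(-9) = (-49 + 8)*(-9) = -41*(-9) = 369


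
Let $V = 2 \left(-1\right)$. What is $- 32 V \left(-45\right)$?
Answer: $-2880$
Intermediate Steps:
$V = -2$
$- 32 V \left(-45\right) = \left(-32\right) \left(-2\right) \left(-45\right) = 64 \left(-45\right) = -2880$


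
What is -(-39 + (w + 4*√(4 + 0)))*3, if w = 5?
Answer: 78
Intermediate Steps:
-(-39 + (w + 4*√(4 + 0)))*3 = -(-39 + (5 + 4*√(4 + 0)))*3 = -(-39 + (5 + 4*√4))*3 = -(-39 + (5 + 4*2))*3 = -(-39 + (5 + 8))*3 = -(-39 + 13)*3 = -(-26)*3 = -1*(-78) = 78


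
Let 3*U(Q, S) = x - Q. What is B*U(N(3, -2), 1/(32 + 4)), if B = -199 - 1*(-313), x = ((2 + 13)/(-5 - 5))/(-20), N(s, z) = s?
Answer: -2223/20 ≈ -111.15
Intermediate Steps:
x = 3/40 (x = (15/(-10))*(-1/20) = (15*(-1/10))*(-1/20) = -3/2*(-1/20) = 3/40 ≈ 0.075000)
B = 114 (B = -199 + 313 = 114)
U(Q, S) = 1/40 - Q/3 (U(Q, S) = (3/40 - Q)/3 = 1/40 - Q/3)
B*U(N(3, -2), 1/(32 + 4)) = 114*(1/40 - 1/3*3) = 114*(1/40 - 1) = 114*(-39/40) = -2223/20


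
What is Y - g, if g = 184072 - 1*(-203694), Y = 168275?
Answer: -219491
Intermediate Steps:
g = 387766 (g = 184072 + 203694 = 387766)
Y - g = 168275 - 1*387766 = 168275 - 387766 = -219491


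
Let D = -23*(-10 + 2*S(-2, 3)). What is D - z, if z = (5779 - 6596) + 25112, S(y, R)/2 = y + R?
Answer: -24157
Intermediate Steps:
S(y, R) = 2*R + 2*y (S(y, R) = 2*(y + R) = 2*(R + y) = 2*R + 2*y)
D = 138 (D = -23*(-10 + 2*(2*3 + 2*(-2))) = -23*(-10 + 2*(6 - 4)) = -23*(-10 + 2*2) = -23*(-10 + 4) = -23*(-6) = 138)
z = 24295 (z = -817 + 25112 = 24295)
D - z = 138 - 1*24295 = 138 - 24295 = -24157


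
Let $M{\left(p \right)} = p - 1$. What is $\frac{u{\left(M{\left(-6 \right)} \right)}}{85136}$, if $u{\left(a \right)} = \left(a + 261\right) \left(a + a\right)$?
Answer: $- \frac{889}{21284} \approx -0.041768$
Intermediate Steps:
$M{\left(p \right)} = -1 + p$ ($M{\left(p \right)} = p - 1 = -1 + p$)
$u{\left(a \right)} = 2 a \left(261 + a\right)$ ($u{\left(a \right)} = \left(261 + a\right) 2 a = 2 a \left(261 + a\right)$)
$\frac{u{\left(M{\left(-6 \right)} \right)}}{85136} = \frac{2 \left(-1 - 6\right) \left(261 - 7\right)}{85136} = 2 \left(-7\right) \left(261 - 7\right) \frac{1}{85136} = 2 \left(-7\right) 254 \cdot \frac{1}{85136} = \left(-3556\right) \frac{1}{85136} = - \frac{889}{21284}$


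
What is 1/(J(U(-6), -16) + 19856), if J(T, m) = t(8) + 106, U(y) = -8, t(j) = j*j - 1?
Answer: 1/20025 ≈ 4.9938e-5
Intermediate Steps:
t(j) = -1 + j² (t(j) = j² - 1 = -1 + j²)
J(T, m) = 169 (J(T, m) = (-1 + 8²) + 106 = (-1 + 64) + 106 = 63 + 106 = 169)
1/(J(U(-6), -16) + 19856) = 1/(169 + 19856) = 1/20025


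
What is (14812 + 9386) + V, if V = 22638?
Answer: 46836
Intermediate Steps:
(14812 + 9386) + V = (14812 + 9386) + 22638 = 24198 + 22638 = 46836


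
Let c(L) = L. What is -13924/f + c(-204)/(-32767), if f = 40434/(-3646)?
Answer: 831743695952/662450439 ≈ 1255.6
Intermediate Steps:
f = -20217/1823 (f = 40434*(-1/3646) = -20217/1823 ≈ -11.090)
-13924/f + c(-204)/(-32767) = -13924/(-20217/1823) - 204/(-32767) = -13924*(-1823/20217) - 204*(-1/32767) = 25383452/20217 + 204/32767 = 831743695952/662450439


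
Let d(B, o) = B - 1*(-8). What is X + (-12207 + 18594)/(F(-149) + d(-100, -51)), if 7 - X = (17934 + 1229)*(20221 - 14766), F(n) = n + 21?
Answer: -22997521147/220 ≈ -1.0453e+8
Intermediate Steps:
d(B, o) = 8 + B (d(B, o) = B + 8 = 8 + B)
F(n) = 21 + n
X = -104534158 (X = 7 - (17934 + 1229)*(20221 - 14766) = 7 - 19163*5455 = 7 - 1*104534165 = 7 - 104534165 = -104534158)
X + (-12207 + 18594)/(F(-149) + d(-100, -51)) = -104534158 + (-12207 + 18594)/((21 - 149) + (8 - 100)) = -104534158 + 6387/(-128 - 92) = -104534158 + 6387/(-220) = -104534158 + 6387*(-1/220) = -104534158 - 6387/220 = -22997521147/220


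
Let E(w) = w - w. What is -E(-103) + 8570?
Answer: 8570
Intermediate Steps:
E(w) = 0
-E(-103) + 8570 = -1*0 + 8570 = 0 + 8570 = 8570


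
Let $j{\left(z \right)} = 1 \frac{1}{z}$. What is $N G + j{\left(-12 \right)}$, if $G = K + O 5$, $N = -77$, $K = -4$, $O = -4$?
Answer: $\frac{22175}{12} \approx 1847.9$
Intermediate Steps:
$j{\left(z \right)} = \frac{1}{z}$
$G = -24$ ($G = -4 - 20 = -24$)
$N G + j{\left(-12 \right)} = \left(-77\right) \left(-24\right) + \frac{1}{-12} = 1848 - \frac{1}{12} = \frac{22175}{12}$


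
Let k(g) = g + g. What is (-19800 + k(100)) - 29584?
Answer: -49184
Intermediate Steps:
k(g) = 2*g
(-19800 + k(100)) - 29584 = (-19800 + 2*100) - 29584 = (-19800 + 200) - 29584 = -19600 - 29584 = -49184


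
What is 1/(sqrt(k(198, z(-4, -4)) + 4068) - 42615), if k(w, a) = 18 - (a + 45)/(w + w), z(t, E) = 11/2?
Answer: -33751080/1438299038189 - 6*sqrt(71192242)/1438299038189 ≈ -2.3501e-5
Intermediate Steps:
z(t, E) = 11/2 (z(t, E) = 11*(1/2) = 11/2)
k(w, a) = 18 - (45 + a)/(2*w)
1/(sqrt(k(198, z(-4, -4)) + 4068) - 42615) = 1/(sqrt((1/2)*(-45 - 1*11/2 + 36*198)/198 + 4068) - 42615) = 1/(sqrt((1/2)*(1/198)*(-45 - 11/2 + 7128) + 4068) - 42615) = 1/(sqrt((1/2)*(1/198)*(14155/2) + 4068) - 42615) = 1/(sqrt(14155/792 + 4068) - 42615) = 1/(sqrt(3236011/792) - 42615) = 1/(sqrt(71192242)/132 - 42615) = 1/(-42615 + sqrt(71192242)/132)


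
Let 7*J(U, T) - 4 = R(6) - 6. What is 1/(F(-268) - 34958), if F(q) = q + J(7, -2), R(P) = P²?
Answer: -7/246548 ≈ -2.8392e-5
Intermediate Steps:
J(U, T) = 34/7 (J(U, T) = 4/7 + (6² - 6)/7 = 4/7 + (36 - 6)/7 = 4/7 + (⅐)*30 = 4/7 + 30/7 = 34/7)
F(q) = 34/7 + q (F(q) = q + 34/7 = 34/7 + q)
1/(F(-268) - 34958) = 1/((34/7 - 268) - 34958) = 1/(-1842/7 - 34958) = 1/(-246548/7) = -7/246548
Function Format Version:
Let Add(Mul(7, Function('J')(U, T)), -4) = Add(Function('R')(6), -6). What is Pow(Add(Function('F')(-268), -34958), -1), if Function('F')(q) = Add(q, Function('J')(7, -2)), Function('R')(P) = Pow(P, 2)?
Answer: Rational(-7, 246548) ≈ -2.8392e-5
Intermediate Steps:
Function('J')(U, T) = Rational(34, 7) (Function('J')(U, T) = Add(Rational(4, 7), Mul(Rational(1, 7), Add(Pow(6, 2), -6))) = Add(Rational(4, 7), Mul(Rational(1, 7), Add(36, -6))) = Add(Rational(4, 7), Mul(Rational(1, 7), 30)) = Add(Rational(4, 7), Rational(30, 7)) = Rational(34, 7))
Function('F')(q) = Add(Rational(34, 7), q) (Function('F')(q) = Add(q, Rational(34, 7)) = Add(Rational(34, 7), q))
Pow(Add(Function('F')(-268), -34958), -1) = Pow(Add(Add(Rational(34, 7), -268), -34958), -1) = Pow(Add(Rational(-1842, 7), -34958), -1) = Pow(Rational(-246548, 7), -1) = Rational(-7, 246548)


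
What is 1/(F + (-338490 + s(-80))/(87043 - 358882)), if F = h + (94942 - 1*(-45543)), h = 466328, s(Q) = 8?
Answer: 271839/164955777589 ≈ 1.6479e-6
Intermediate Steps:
F = 606813 (F = 466328 + (94942 - 1*(-45543)) = 466328 + (94942 + 45543) = 466328 + 140485 = 606813)
1/(F + (-338490 + s(-80))/(87043 - 358882)) = 1/(606813 + (-338490 + 8)/(87043 - 358882)) = 1/(606813 - 338482/(-271839)) = 1/(606813 - 338482*(-1/271839)) = 1/(606813 + 338482/271839) = 1/(164955777589/271839) = 271839/164955777589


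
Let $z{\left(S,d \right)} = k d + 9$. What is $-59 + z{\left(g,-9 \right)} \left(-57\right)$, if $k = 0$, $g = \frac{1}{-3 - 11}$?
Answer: $-572$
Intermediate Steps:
$g = - \frac{1}{14}$ ($g = \frac{1}{-14} = - \frac{1}{14} \approx -0.071429$)
$z{\left(S,d \right)} = 9$ ($z{\left(S,d \right)} = 0 d + 9 = 0 + 9 = 9$)
$-59 + z{\left(g,-9 \right)} \left(-57\right) = -59 + 9 \left(-57\right) = -59 - 513 = -572$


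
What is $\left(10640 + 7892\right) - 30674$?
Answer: $-12142$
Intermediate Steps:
$\left(10640 + 7892\right) - 30674 = 18532 - 30674 = -12142$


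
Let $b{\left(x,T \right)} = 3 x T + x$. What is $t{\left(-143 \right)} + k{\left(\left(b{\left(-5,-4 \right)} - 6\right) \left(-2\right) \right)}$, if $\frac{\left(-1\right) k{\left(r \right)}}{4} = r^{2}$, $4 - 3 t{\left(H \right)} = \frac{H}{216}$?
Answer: $- \frac{24892561}{648} \approx -38414.0$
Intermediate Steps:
$t{\left(H \right)} = \frac{4}{3} - \frac{H}{648}$ ($t{\left(H \right)} = \frac{4}{3} - \frac{H \frac{1}{216}}{3} = \frac{4}{3} - \frac{\frac{1}{216} H}{3} = \frac{4}{3} - \frac{H}{648}$)
$b{\left(x,T \right)} = x + 3 T x$ ($b{\left(x,T \right)} = 3 T x + x = x + 3 T x$)
$k{\left(r \right)} = - 4 r^{2}$
$t{\left(-143 \right)} + k{\left(\left(b{\left(-5,-4 \right)} - 6\right) \left(-2\right) \right)} = \left(\frac{4}{3} - - \frac{143}{648}\right) - 4 \left(\left(- 5 \left(1 + 3 \left(-4\right)\right) - 6\right) \left(-2\right)\right)^{2} = \left(\frac{4}{3} + \frac{143}{648}\right) - 4 \left(\left(- 5 \left(1 - 12\right) - 6\right) \left(-2\right)\right)^{2} = \frac{1007}{648} - 4 \left(\left(\left(-5\right) \left(-11\right) - 6\right) \left(-2\right)\right)^{2} = \frac{1007}{648} - 4 \left(\left(55 - 6\right) \left(-2\right)\right)^{2} = \frac{1007}{648} - 4 \left(49 \left(-2\right)\right)^{2} = \frac{1007}{648} - 4 \left(-98\right)^{2} = \frac{1007}{648} - 38416 = - \frac{24892561}{648}$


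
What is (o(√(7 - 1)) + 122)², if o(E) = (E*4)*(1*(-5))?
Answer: 17284 - 4880*√6 ≈ 5330.5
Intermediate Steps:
o(E) = -20*E (o(E) = (4*E)*(-5) = -20*E)
(o(√(7 - 1)) + 122)² = (-20*√(7 - 1) + 122)² = (-20*√6 + 122)² = (122 - 20*√6)²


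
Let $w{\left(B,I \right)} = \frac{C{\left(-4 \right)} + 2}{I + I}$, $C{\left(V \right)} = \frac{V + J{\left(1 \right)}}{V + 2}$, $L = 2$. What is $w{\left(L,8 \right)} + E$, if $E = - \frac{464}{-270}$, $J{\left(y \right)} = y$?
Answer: $\frac{8369}{4320} \approx 1.9373$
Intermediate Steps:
$C{\left(V \right)} = \frac{1 + V}{2 + V}$ ($C{\left(V \right)} = \frac{V + 1}{V + 2} = \frac{1 + V}{2 + V}$)
$w{\left(B,I \right)} = \frac{7}{4 I}$ ($w{\left(B,I \right)} = \frac{\frac{1 - 4}{2 - 4} + 2}{I + I} = \frac{\frac{1}{-2} \left(-3\right) + 2}{2 I} = \left(\left(- \frac{1}{2}\right) \left(-3\right) + 2\right) \frac{1}{2 I} = \left(\frac{3}{2} + 2\right) \frac{1}{2 I} = \frac{7 \frac{1}{2 I}}{2} = \frac{7}{4 I}$)
$E = \frac{232}{135}$ ($E = \left(-464\right) \left(- \frac{1}{270}\right) = \frac{232}{135} \approx 1.7185$)
$w{\left(L,8 \right)} + E = \frac{7}{4 \cdot 8} + \frac{232}{135} = \frac{7}{4} \cdot \frac{1}{8} + \frac{232}{135} = \frac{7}{32} + \frac{232}{135} = \frac{8369}{4320}$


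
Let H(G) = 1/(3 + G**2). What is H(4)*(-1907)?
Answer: -1907/19 ≈ -100.37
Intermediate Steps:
H(4)*(-1907) = -1907/(3 + 4**2) = -1907/(3 + 16) = -1907/19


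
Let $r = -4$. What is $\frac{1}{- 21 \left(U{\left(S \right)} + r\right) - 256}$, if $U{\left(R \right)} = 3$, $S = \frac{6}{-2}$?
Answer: $- \frac{1}{235} \approx -0.0042553$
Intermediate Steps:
$S = -3$ ($S = 6 \left(- \frac{1}{2}\right) = -3$)
$\frac{1}{- 21 \left(U{\left(S \right)} + r\right) - 256} = \frac{1}{- 21 \left(3 - 4\right) - 256} = \frac{1}{\left(-21\right) \left(-1\right) - 256} = \frac{1}{21 - 256} = \frac{1}{-235} = - \frac{1}{235}$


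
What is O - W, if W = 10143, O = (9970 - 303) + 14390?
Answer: 13914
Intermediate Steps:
O = 24057 (O = 9667 + 14390 = 24057)
O - W = 24057 - 1*10143 = 24057 - 10143 = 13914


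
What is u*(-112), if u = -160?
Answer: 17920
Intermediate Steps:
u*(-112) = -160*(-112) = 17920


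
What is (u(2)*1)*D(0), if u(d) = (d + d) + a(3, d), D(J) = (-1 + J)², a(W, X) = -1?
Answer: 3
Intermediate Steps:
u(d) = -1 + 2*d (u(d) = (d + d) - 1 = 2*d - 1 = -1 + 2*d)
(u(2)*1)*D(0) = ((-1 + 2*2)*1)*(-1 + 0)² = ((-1 + 4)*1)*(-1)² = (3*1)*1 = 3*1 = 3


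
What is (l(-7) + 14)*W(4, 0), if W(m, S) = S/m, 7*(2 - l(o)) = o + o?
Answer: 0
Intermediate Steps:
l(o) = 2 - 2*o/7 (l(o) = 2 - (o + o)/7 = 2 - 2*o/7)
(l(-7) + 14)*W(4, 0) = ((2 - 2/7*(-7)) + 14)*(0/4) = ((2 + 2) + 14)*(0*(¼)) = (4 + 14)*0 = 18*0 = 0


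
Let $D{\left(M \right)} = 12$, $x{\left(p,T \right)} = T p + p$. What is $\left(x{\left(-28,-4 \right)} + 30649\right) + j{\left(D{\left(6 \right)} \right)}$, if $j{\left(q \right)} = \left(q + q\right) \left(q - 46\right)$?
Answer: $29917$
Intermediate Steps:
$x{\left(p,T \right)} = p + T p$
$j{\left(q \right)} = 2 q \left(-46 + q\right)$
$\left(x{\left(-28,-4 \right)} + 30649\right) + j{\left(D{\left(6 \right)} \right)} = \left(- 28 \left(1 - 4\right) + 30649\right) + 2 \cdot 12 \left(-46 + 12\right) = \left(\left(-28\right) \left(-3\right) + 30649\right) + 2 \cdot 12 \left(-34\right) = \left(84 + 30649\right) - 816 = 30733 - 816 = 29917$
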